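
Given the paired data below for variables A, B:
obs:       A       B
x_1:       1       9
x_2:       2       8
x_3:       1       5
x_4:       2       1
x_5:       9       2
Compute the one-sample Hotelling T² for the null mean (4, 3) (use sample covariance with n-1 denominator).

Step 1 — sample mean vector:
  mean(A) = (1 + 2 + 1 + 2 + 9) / 5 = 15/5 = 3
  mean(B) = (9 + 8 + 5 + 1 + 2) / 5 = 25/5 = 5
  x̄ = (3, 5),  deviation x̄ - mu_0 = (3, 5) - (4, 3) = (-1, 2).

Step 2 — sample covariance matrix, S[i,j] = (1/(n-1)) · Σ_k (x_{k,i} - mean_i) · (x_{k,j} - mean_j), divisor n-1 = 4:
  S[A,A] = ((-2)·(-2) + (-1)·(-1) + (-2)·(-2) + (-1)·(-1) + (6)·(6)) / 4 = 46/4 = 11.5
  S[A,B] = ((-2)·(4) + (-1)·(3) + (-2)·(0) + (-1)·(-4) + (6)·(-3)) / 4 = -25/4 = -6.25
  S[B,B] = ((4)·(4) + (3)·(3) + (0)·(0) + (-4)·(-4) + (-3)·(-3)) / 4 = 50/4 = 12.5
  S = [[11.5, -6.25],
 [-6.25, 12.5]].

Step 3 — invert S. det(S) = 11.5·12.5 - (-6.25)² = 104.6875.
  S^{-1} = (1/det) · [[d, -b], [-b, a]] = [[0.1194, 0.0597],
 [0.0597, 0.1099]].

Step 4 — quadratic form (x̄ - mu_0)^T · S^{-1} · (x̄ - mu_0):
  S^{-1} · (x̄ - mu_0) = (0, 0.16),
  (x̄ - mu_0)^T · [...] = (-1)·(0) + (2)·(0.16) = 0.32.

Step 5 — scale by n: T² = 5 · 0.32 = 1.6.

T² ≈ 1.6


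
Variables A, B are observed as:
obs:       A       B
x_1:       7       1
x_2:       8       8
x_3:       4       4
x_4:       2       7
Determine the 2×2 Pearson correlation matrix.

Step 1 — column means:
  mean(A) = (7 + 8 + 4 + 2) / 4 = 21/4 = 5.25
  mean(B) = (1 + 8 + 4 + 7) / 4 = 20/4 = 5

Step 2 — sample variances and covariances s[i,j] = (1/(n-1)) · Σ_k (x_{k,i} - mean_i) · (x_{k,j} - mean_j), with n-1 = 3:
  s[A,A] = ((1.75)·(1.75) + (2.75)·(2.75) + (-1.25)·(-1.25) + (-3.25)·(-3.25)) / 3 = 22.75/3 = 7.5833
  s[A,B] = ((1.75)·(-4) + (2.75)·(3) + (-1.25)·(-1) + (-3.25)·(2)) / 3 = -4/3 = -1.3333
  s[B,B] = ((-4)·(-4) + (3)·(3) + (-1)·(-1) + (2)·(2)) / 3 = 30/3 = 10
  Sample standard deviations s_i = √(s[i,i]):
  s(A) = √(7.5833) = 2.7538
  s(B) = √(10) = 3.1623

Step 3 — r_{ij} = s_{ij} / (s_i · s_j):
  r[A,A] = 1 (diagonal).
  r[A,B] = -1.3333 / (2.7538 · 3.1623) = -1.3333 / 8.7082 = -0.1531
  r[B,B] = 1 (diagonal).

R is symmetric with unit diagonal. Assembling:

R = [[1, -0.1531],
 [-0.1531, 1]]


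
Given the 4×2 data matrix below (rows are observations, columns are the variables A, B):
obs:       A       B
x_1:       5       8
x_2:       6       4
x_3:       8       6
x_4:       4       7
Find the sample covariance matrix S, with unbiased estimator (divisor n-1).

Step 1 — column means:
  mean(A) = (5 + 6 + 8 + 4) / 4 = 23/4 = 5.75
  mean(B) = (8 + 4 + 6 + 7) / 4 = 25/4 = 6.25

Step 2 — sample covariance S[i,j] = (1/(n-1)) · Σ_k (x_{k,i} - mean_i) · (x_{k,j} - mean_j), with n-1 = 3.
  S[A,A] = ((-0.75)·(-0.75) + (0.25)·(0.25) + (2.25)·(2.25) + (-1.75)·(-1.75)) / 3 = 8.75/3 = 2.9167
  S[A,B] = ((-0.75)·(1.75) + (0.25)·(-2.25) + (2.25)·(-0.25) + (-1.75)·(0.75)) / 3 = -3.75/3 = -1.25
  S[B,B] = ((1.75)·(1.75) + (-2.25)·(-2.25) + (-0.25)·(-0.25) + (0.75)·(0.75)) / 3 = 8.75/3 = 2.9167

S is symmetric (S[j,i] = S[i,j]). Assembling:

S = [[2.9167, -1.25],
 [-1.25, 2.9167]]


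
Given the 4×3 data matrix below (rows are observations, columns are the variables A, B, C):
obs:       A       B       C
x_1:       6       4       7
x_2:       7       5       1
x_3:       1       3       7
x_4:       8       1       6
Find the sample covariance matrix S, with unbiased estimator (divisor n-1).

Step 1 — column means:
  mean(A) = (6 + 7 + 1 + 8) / 4 = 22/4 = 5.5
  mean(B) = (4 + 5 + 3 + 1) / 4 = 13/4 = 3.25
  mean(C) = (7 + 1 + 7 + 6) / 4 = 21/4 = 5.25

Step 2 — sample covariance S[i,j] = (1/(n-1)) · Σ_k (x_{k,i} - mean_i) · (x_{k,j} - mean_j), with n-1 = 3.
  S[A,A] = ((0.5)·(0.5) + (1.5)·(1.5) + (-4.5)·(-4.5) + (2.5)·(2.5)) / 3 = 29/3 = 9.6667
  S[A,B] = ((0.5)·(0.75) + (1.5)·(1.75) + (-4.5)·(-0.25) + (2.5)·(-2.25)) / 3 = -1.5/3 = -0.5
  S[A,C] = ((0.5)·(1.75) + (1.5)·(-4.25) + (-4.5)·(1.75) + (2.5)·(0.75)) / 3 = -11.5/3 = -3.8333
  S[B,B] = ((0.75)·(0.75) + (1.75)·(1.75) + (-0.25)·(-0.25) + (-2.25)·(-2.25)) / 3 = 8.75/3 = 2.9167
  S[B,C] = ((0.75)·(1.75) + (1.75)·(-4.25) + (-0.25)·(1.75) + (-2.25)·(0.75)) / 3 = -8.25/3 = -2.75
  S[C,C] = ((1.75)·(1.75) + (-4.25)·(-4.25) + (1.75)·(1.75) + (0.75)·(0.75)) / 3 = 24.75/3 = 8.25

S is symmetric (S[j,i] = S[i,j]). Assembling:

S = [[9.6667, -0.5, -3.8333],
 [-0.5, 2.9167, -2.75],
 [-3.8333, -2.75, 8.25]]


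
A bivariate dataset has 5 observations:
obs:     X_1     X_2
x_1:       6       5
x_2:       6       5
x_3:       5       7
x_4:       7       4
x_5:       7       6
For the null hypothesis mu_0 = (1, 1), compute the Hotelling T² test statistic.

Step 1 — sample mean vector:
  mean(X_1) = (6 + 6 + 5 + 7 + 7) / 5 = 31/5 = 6.2
  mean(X_2) = (5 + 5 + 7 + 4 + 6) / 5 = 27/5 = 5.4
  x̄ = (6.2, 5.4),  deviation x̄ - mu_0 = (6.2, 5.4) - (1, 1) = (5.2, 4.4).

Step 2 — sample covariance matrix, S[i,j] = (1/(n-1)) · Σ_k (x_{k,i} - mean_i) · (x_{k,j} - mean_j), divisor n-1 = 4:
  S[X_1,X_1] = ((-0.2)·(-0.2) + (-0.2)·(-0.2) + (-1.2)·(-1.2) + (0.8)·(0.8) + (0.8)·(0.8)) / 4 = 2.8/4 = 0.7
  S[X_1,X_2] = ((-0.2)·(-0.4) + (-0.2)·(-0.4) + (-1.2)·(1.6) + (0.8)·(-1.4) + (0.8)·(0.6)) / 4 = -2.4/4 = -0.6
  S[X_2,X_2] = ((-0.4)·(-0.4) + (-0.4)·(-0.4) + (1.6)·(1.6) + (-1.4)·(-1.4) + (0.6)·(0.6)) / 4 = 5.2/4 = 1.3
  S = [[0.7, -0.6],
 [-0.6, 1.3]].

Step 3 — invert S. det(S) = 0.7·1.3 - (-0.6)² = 0.55.
  S^{-1} = (1/det) · [[d, -b], [-b, a]] = [[2.3636, 1.0909],
 [1.0909, 1.2727]].

Step 4 — quadratic form (x̄ - mu_0)^T · S^{-1} · (x̄ - mu_0):
  S^{-1} · (x̄ - mu_0) = (17.0909, 11.2727),
  (x̄ - mu_0)^T · [...] = (5.2)·(17.0909) + (4.4)·(11.2727) = 138.4727.

Step 5 — scale by n: T² = 5 · 138.4727 = 692.3636.

T² ≈ 692.3636


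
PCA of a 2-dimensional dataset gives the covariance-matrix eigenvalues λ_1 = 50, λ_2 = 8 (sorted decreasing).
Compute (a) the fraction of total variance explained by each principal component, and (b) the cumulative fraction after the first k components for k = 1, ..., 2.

Step 1 — total variance = trace(Sigma) = Σ λ_i = 50 + 8 = 58.

Step 2 — fraction explained by component i = λ_i / Σ λ:
  PC1: 50/58 = 0.8621
  PC2: 8/58 = 0.1379

Step 3 — cumulative fraction after k components = (λ_1 + ... + λ_k) / Σ λ:
  k = 1: 50/58 = 0.8621
  k = 2: (50 + 8)/58 = 58/58 = 1

Summary (fraction, with percent):

explained: PC1 0.8621 (86.21%), PC2 0.1379 (13.79%);  cumulative: 0.8621, 1


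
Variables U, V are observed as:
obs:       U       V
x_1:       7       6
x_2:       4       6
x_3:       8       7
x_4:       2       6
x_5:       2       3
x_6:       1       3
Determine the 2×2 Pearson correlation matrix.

Step 1 — column means:
  mean(U) = (7 + 4 + 8 + 2 + 2 + 1) / 6 = 24/6 = 4
  mean(V) = (6 + 6 + 7 + 6 + 3 + 3) / 6 = 31/6 = 5.1667

Step 2 — sample variances and covariances s[i,j] = (1/(n-1)) · Σ_k (x_{k,i} - mean_i) · (x_{k,j} - mean_j), with n-1 = 5:
  s[U,U] = ((3)·(3) + (0)·(0) + (4)·(4) + (-2)·(-2) + (-2)·(-2) + (-3)·(-3)) / 5 = 42/5 = 8.4
  s[U,V] = ((3)·(0.8333) + (0)·(0.8333) + (4)·(1.8333) + (-2)·(0.8333) + (-2)·(-2.1667) + (-3)·(-2.1667)) / 5 = 19/5 = 3.8
  s[V,V] = ((0.8333)·(0.8333) + (0.8333)·(0.8333) + (1.8333)·(1.8333) + (0.8333)·(0.8333) + (-2.1667)·(-2.1667) + (-2.1667)·(-2.1667)) / 5 = 14.8333/5 = 2.9667
  Sample standard deviations s_i = √(s[i,i]):
  s(U) = √(8.4) = 2.8983
  s(V) = √(2.9667) = 1.7224

Step 3 — r_{ij} = s_{ij} / (s_i · s_j):
  r[U,U] = 1 (diagonal).
  r[U,V] = 3.8 / (2.8983 · 1.7224) = 3.8 / 4.992 = 0.7612
  r[V,V] = 1 (diagonal).

R is symmetric with unit diagonal. Assembling:

R = [[1, 0.7612],
 [0.7612, 1]]


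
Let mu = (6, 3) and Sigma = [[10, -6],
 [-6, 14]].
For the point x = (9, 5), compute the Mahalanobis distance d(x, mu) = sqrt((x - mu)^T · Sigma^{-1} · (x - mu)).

Step 1 — centre the observation: (x - mu) = (3, 2).

Step 2 — invert Sigma. det(Sigma) = 10·14 - (-6)² = 104.
  Sigma^{-1} = (1/det) · [[d, -b], [-b, a]] = [[0.1346, 0.0577],
 [0.0577, 0.0962]].

Step 3 — form the quadratic (x - mu)^T · Sigma^{-1} · (x - mu):
  Sigma^{-1} · (x - mu) = (0.5192, 0.3654).
  (x - mu)^T · [Sigma^{-1} · (x - mu)] = (3)·(0.5192) + (2)·(0.3654) = 2.2885.

Step 4 — take square root: d = √(2.2885) ≈ 1.5128.

d(x, mu) = √(2.2885) ≈ 1.5128


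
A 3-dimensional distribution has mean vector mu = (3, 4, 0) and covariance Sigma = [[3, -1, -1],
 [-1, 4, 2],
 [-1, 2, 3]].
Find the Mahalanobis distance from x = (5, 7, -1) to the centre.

Step 1 — centre the observation: (x - mu) = (2, 3, -1).

Step 2 — invert Sigma (cofactor / det for 3×3, or solve directly):
  Sigma^{-1} = [[0.381, 0.0476, 0.0952],
 [0.0476, 0.381, -0.2381],
 [0.0952, -0.2381, 0.5238]].

Step 3 — form the quadratic (x - mu)^T · Sigma^{-1} · (x - mu):
  Sigma^{-1} · (x - mu) = (0.8095, 1.4762, -1.0476).
  (x - mu)^T · [Sigma^{-1} · (x - mu)] = (2)·(0.8095) + (3)·(1.4762) + (-1)·(-1.0476) = 7.0952.

Step 4 — take square root: d = √(7.0952) ≈ 2.6637.

d(x, mu) = √(7.0952) ≈ 2.6637


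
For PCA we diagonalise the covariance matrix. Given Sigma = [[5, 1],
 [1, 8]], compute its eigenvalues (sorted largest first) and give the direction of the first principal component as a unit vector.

Step 1 — characteristic polynomial of 2×2 Sigma:
  det(Sigma - λI) = λ² - trace · λ + det = 0.
  trace = 5 + 8 = 13, det = 5·8 - (1)² = 39.
Step 2 — discriminant:
  Δ = trace² - 4·det = 169 - 156 = 13.
Step 3 — eigenvalues:
  λ = (trace ± √Δ)/2 = (13 ± 3.6056)/2,
  λ_1 = 8.3028,  λ_2 = 4.6972.

Step 4 — unit eigenvector for λ_1: solve (Sigma - λ_1 I)v = 0. First row:
  (5 - 8.3028)·v_x + (1)·v_y = 0, i.e. (-3.3028)·v_x + (1)·v_y = 0,
  so v ∝ (b, λ_1 - a) = (1, 3.3028) = u.
  ||u|| = √((1)² + (3.3028)²) = √(11.9083) ≈ 3.4508,
  v_1 = u/||u|| ≈ (0.2898, 0.9571) (||v_1|| = 1).

λ_1 = 8.3028,  λ_2 = 4.6972;  v_1 ≈ (0.2898, 0.9571)


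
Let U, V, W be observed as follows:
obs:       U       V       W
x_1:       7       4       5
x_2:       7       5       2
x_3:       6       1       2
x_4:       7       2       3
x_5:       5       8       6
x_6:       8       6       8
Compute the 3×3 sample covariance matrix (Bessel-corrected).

Step 1 — column means:
  mean(U) = (7 + 7 + 6 + 7 + 5 + 8) / 6 = 40/6 = 6.6667
  mean(V) = (4 + 5 + 1 + 2 + 8 + 6) / 6 = 26/6 = 4.3333
  mean(W) = (5 + 2 + 2 + 3 + 6 + 8) / 6 = 26/6 = 4.3333

Step 2 — sample covariance S[i,j] = (1/(n-1)) · Σ_k (x_{k,i} - mean_i) · (x_{k,j} - mean_j), with n-1 = 5.
  S[U,U] = ((0.3333)·(0.3333) + (0.3333)·(0.3333) + (-0.6667)·(-0.6667) + (0.3333)·(0.3333) + (-1.6667)·(-1.6667) + (1.3333)·(1.3333)) / 5 = 5.3333/5 = 1.0667
  S[U,V] = ((0.3333)·(-0.3333) + (0.3333)·(0.6667) + (-0.6667)·(-3.3333) + (0.3333)·(-2.3333) + (-1.6667)·(3.6667) + (1.3333)·(1.6667)) / 5 = -2.3333/5 = -0.4667
  S[U,W] = ((0.3333)·(0.6667) + (0.3333)·(-2.3333) + (-0.6667)·(-2.3333) + (0.3333)·(-1.3333) + (-1.6667)·(1.6667) + (1.3333)·(3.6667)) / 5 = 2.6667/5 = 0.5333
  S[V,V] = ((-0.3333)·(-0.3333) + (0.6667)·(0.6667) + (-3.3333)·(-3.3333) + (-2.3333)·(-2.3333) + (3.6667)·(3.6667) + (1.6667)·(1.6667)) / 5 = 33.3333/5 = 6.6667
  S[V,W] = ((-0.3333)·(0.6667) + (0.6667)·(-2.3333) + (-3.3333)·(-2.3333) + (-2.3333)·(-1.3333) + (3.6667)·(1.6667) + (1.6667)·(3.6667)) / 5 = 21.3333/5 = 4.2667
  S[W,W] = ((0.6667)·(0.6667) + (-2.3333)·(-2.3333) + (-2.3333)·(-2.3333) + (-1.3333)·(-1.3333) + (1.6667)·(1.6667) + (3.6667)·(3.6667)) / 5 = 29.3333/5 = 5.8667

S is symmetric (S[j,i] = S[i,j]). Assembling:

S = [[1.0667, -0.4667, 0.5333],
 [-0.4667, 6.6667, 4.2667],
 [0.5333, 4.2667, 5.8667]]


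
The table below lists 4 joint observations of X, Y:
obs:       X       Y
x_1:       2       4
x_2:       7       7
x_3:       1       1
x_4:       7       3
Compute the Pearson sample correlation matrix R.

Step 1 — column means:
  mean(X) = (2 + 7 + 1 + 7) / 4 = 17/4 = 4.25
  mean(Y) = (4 + 7 + 1 + 3) / 4 = 15/4 = 3.75

Step 2 — sample variances and covariances s[i,j] = (1/(n-1)) · Σ_k (x_{k,i} - mean_i) · (x_{k,j} - mean_j), with n-1 = 3:
  s[X,X] = ((-2.25)·(-2.25) + (2.75)·(2.75) + (-3.25)·(-3.25) + (2.75)·(2.75)) / 3 = 30.75/3 = 10.25
  s[X,Y] = ((-2.25)·(0.25) + (2.75)·(3.25) + (-3.25)·(-2.75) + (2.75)·(-0.75)) / 3 = 15.25/3 = 5.0833
  s[Y,Y] = ((0.25)·(0.25) + (3.25)·(3.25) + (-2.75)·(-2.75) + (-0.75)·(-0.75)) / 3 = 18.75/3 = 6.25
  Sample standard deviations s_i = √(s[i,i]):
  s(X) = √(10.25) = 3.2016
  s(Y) = √(6.25) = 2.5

Step 3 — r_{ij} = s_{ij} / (s_i · s_j):
  r[X,X] = 1 (diagonal).
  r[X,Y] = 5.0833 / (3.2016 · 2.5) = 5.0833 / 8.0039 = 0.6351
  r[Y,Y] = 1 (diagonal).

R is symmetric with unit diagonal. Assembling:

R = [[1, 0.6351],
 [0.6351, 1]]


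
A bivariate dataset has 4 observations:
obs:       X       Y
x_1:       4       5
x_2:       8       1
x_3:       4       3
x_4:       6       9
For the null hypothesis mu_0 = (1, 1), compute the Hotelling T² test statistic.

Step 1 — sample mean vector:
  mean(X) = (4 + 8 + 4 + 6) / 4 = 22/4 = 5.5
  mean(Y) = (5 + 1 + 3 + 9) / 4 = 18/4 = 4.5
  x̄ = (5.5, 4.5),  deviation x̄ - mu_0 = (5.5, 4.5) - (1, 1) = (4.5, 3.5).

Step 2 — sample covariance matrix, S[i,j] = (1/(n-1)) · Σ_k (x_{k,i} - mean_i) · (x_{k,j} - mean_j), divisor n-1 = 3:
  S[X,X] = ((-1.5)·(-1.5) + (2.5)·(2.5) + (-1.5)·(-1.5) + (0.5)·(0.5)) / 3 = 11/3 = 3.6667
  S[X,Y] = ((-1.5)·(0.5) + (2.5)·(-3.5) + (-1.5)·(-1.5) + (0.5)·(4.5)) / 3 = -5/3 = -1.6667
  S[Y,Y] = ((0.5)·(0.5) + (-3.5)·(-3.5) + (-1.5)·(-1.5) + (4.5)·(4.5)) / 3 = 35/3 = 11.6667
  S = [[3.6667, -1.6667],
 [-1.6667, 11.6667]].

Step 3 — invert S. det(S) = 3.6667·11.6667 - (-1.6667)² = 40.
  S^{-1} = (1/det) · [[d, -b], [-b, a]] = [[0.2917, 0.0417],
 [0.0417, 0.0917]].

Step 4 — quadratic form (x̄ - mu_0)^T · S^{-1} · (x̄ - mu_0):
  S^{-1} · (x̄ - mu_0) = (1.4583, 0.5083),
  (x̄ - mu_0)^T · [...] = (4.5)·(1.4583) + (3.5)·(0.5083) = 8.3417.

Step 5 — scale by n: T² = 4 · 8.3417 = 33.3667.

T² ≈ 33.3667


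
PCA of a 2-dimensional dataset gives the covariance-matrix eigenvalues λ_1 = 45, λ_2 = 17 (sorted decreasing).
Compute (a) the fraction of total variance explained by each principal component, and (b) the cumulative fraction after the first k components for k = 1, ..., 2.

Step 1 — total variance = trace(Sigma) = Σ λ_i = 45 + 17 = 62.

Step 2 — fraction explained by component i = λ_i / Σ λ:
  PC1: 45/62 = 0.7258
  PC2: 17/62 = 0.2742

Step 3 — cumulative fraction after k components = (λ_1 + ... + λ_k) / Σ λ:
  k = 1: 45/62 = 0.7258
  k = 2: (45 + 17)/62 = 62/62 = 1

Summary (fraction, with percent):

explained: PC1 0.7258 (72.58%), PC2 0.2742 (27.42%);  cumulative: 0.7258, 1


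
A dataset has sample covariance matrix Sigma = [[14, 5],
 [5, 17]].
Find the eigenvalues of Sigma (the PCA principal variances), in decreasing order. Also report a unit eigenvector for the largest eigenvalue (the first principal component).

Step 1 — characteristic polynomial of 2×2 Sigma:
  det(Sigma - λI) = λ² - trace · λ + det = 0.
  trace = 14 + 17 = 31, det = 14·17 - (5)² = 213.
Step 2 — discriminant:
  Δ = trace² - 4·det = 961 - 852 = 109.
Step 3 — eigenvalues:
  λ = (trace ± √Δ)/2 = (31 ± 10.4403)/2,
  λ_1 = 20.7202,  λ_2 = 10.2798.

Step 4 — unit eigenvector for λ_1: solve (Sigma - λ_1 I)v = 0. First row:
  (14 - 20.7202)·v_x + (5)·v_y = 0, i.e. (-6.7202)·v_x + (5)·v_y = 0,
  so v ∝ (b, λ_1 - a) = (5, 6.7202) = u.
  ||u|| = √((5)² + (6.7202)²) = √(70.1605) ≈ 8.3762,
  v_1 = u/||u|| ≈ (0.5969, 0.8023) (||v_1|| = 1).

λ_1 = 20.7202,  λ_2 = 10.2798;  v_1 ≈ (0.5969, 0.8023)


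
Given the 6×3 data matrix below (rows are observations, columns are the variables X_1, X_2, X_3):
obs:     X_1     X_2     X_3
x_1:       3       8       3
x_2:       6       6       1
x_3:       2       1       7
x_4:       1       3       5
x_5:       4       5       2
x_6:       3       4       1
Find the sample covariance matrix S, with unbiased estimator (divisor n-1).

Step 1 — column means:
  mean(X_1) = (3 + 6 + 2 + 1 + 4 + 3) / 6 = 19/6 = 3.1667
  mean(X_2) = (8 + 6 + 1 + 3 + 5 + 4) / 6 = 27/6 = 4.5
  mean(X_3) = (3 + 1 + 7 + 5 + 2 + 1) / 6 = 19/6 = 3.1667

Step 2 — sample covariance S[i,j] = (1/(n-1)) · Σ_k (x_{k,i} - mean_i) · (x_{k,j} - mean_j), with n-1 = 5.
  S[X_1,X_1] = ((-0.1667)·(-0.1667) + (2.8333)·(2.8333) + (-1.1667)·(-1.1667) + (-2.1667)·(-2.1667) + (0.8333)·(0.8333) + (-0.1667)·(-0.1667)) / 5 = 14.8333/5 = 2.9667
  S[X_1,X_2] = ((-0.1667)·(3.5) + (2.8333)·(1.5) + (-1.1667)·(-3.5) + (-2.1667)·(-1.5) + (0.8333)·(0.5) + (-0.1667)·(-0.5)) / 5 = 11.5/5 = 2.3
  S[X_1,X_3] = ((-0.1667)·(-0.1667) + (2.8333)·(-2.1667) + (-1.1667)·(3.8333) + (-2.1667)·(1.8333) + (0.8333)·(-1.1667) + (-0.1667)·(-2.1667)) / 5 = -15.1667/5 = -3.0333
  S[X_2,X_2] = ((3.5)·(3.5) + (1.5)·(1.5) + (-3.5)·(-3.5) + (-1.5)·(-1.5) + (0.5)·(0.5) + (-0.5)·(-0.5)) / 5 = 29.5/5 = 5.9
  S[X_2,X_3] = ((3.5)·(-0.1667) + (1.5)·(-2.1667) + (-3.5)·(3.8333) + (-1.5)·(1.8333) + (0.5)·(-1.1667) + (-0.5)·(-2.1667)) / 5 = -19.5/5 = -3.9
  S[X_3,X_3] = ((-0.1667)·(-0.1667) + (-2.1667)·(-2.1667) + (3.8333)·(3.8333) + (1.8333)·(1.8333) + (-1.1667)·(-1.1667) + (-2.1667)·(-2.1667)) / 5 = 28.8333/5 = 5.7667

S is symmetric (S[j,i] = S[i,j]). Assembling:

S = [[2.9667, 2.3, -3.0333],
 [2.3, 5.9, -3.9],
 [-3.0333, -3.9, 5.7667]]


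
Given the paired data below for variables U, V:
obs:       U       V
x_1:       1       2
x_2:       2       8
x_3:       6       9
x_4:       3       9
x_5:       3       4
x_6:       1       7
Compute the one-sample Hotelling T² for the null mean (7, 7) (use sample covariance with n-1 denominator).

Step 1 — sample mean vector:
  mean(U) = (1 + 2 + 6 + 3 + 3 + 1) / 6 = 16/6 = 2.6667
  mean(V) = (2 + 8 + 9 + 9 + 4 + 7) / 6 = 39/6 = 6.5
  x̄ = (2.6667, 6.5),  deviation x̄ - mu_0 = (2.6667, 6.5) - (7, 7) = (-4.3333, -0.5).

Step 2 — sample covariance matrix, S[i,j] = (1/(n-1)) · Σ_k (x_{k,i} - mean_i) · (x_{k,j} - mean_j), divisor n-1 = 5:
  S[U,U] = ((-1.6667)·(-1.6667) + (-0.6667)·(-0.6667) + (3.3333)·(3.3333) + (0.3333)·(0.3333) + (0.3333)·(0.3333) + (-1.6667)·(-1.6667)) / 5 = 17.3333/5 = 3.4667
  S[U,V] = ((-1.6667)·(-4.5) + (-0.6667)·(1.5) + (3.3333)·(2.5) + (0.3333)·(2.5) + (0.3333)·(-2.5) + (-1.6667)·(0.5)) / 5 = 14/5 = 2.8
  S[V,V] = ((-4.5)·(-4.5) + (1.5)·(1.5) + (2.5)·(2.5) + (2.5)·(2.5) + (-2.5)·(-2.5) + (0.5)·(0.5)) / 5 = 41.5/5 = 8.3
  S = [[3.4667, 2.8],
 [2.8, 8.3]].

Step 3 — invert S. det(S) = 3.4667·8.3 - (2.8)² = 20.9333.
  S^{-1} = (1/det) · [[d, -b], [-b, a]] = [[0.3965, -0.1338],
 [-0.1338, 0.1656]].

Step 4 — quadratic form (x̄ - mu_0)^T · S^{-1} · (x̄ - mu_0):
  S^{-1} · (x̄ - mu_0) = (-1.6513, 0.4968),
  (x̄ - mu_0)^T · [...] = (-4.3333)·(-1.6513) + (-0.5)·(0.4968) = 6.9071.

Step 5 — scale by n: T² = 6 · 6.9071 = 41.4427.

T² ≈ 41.4427


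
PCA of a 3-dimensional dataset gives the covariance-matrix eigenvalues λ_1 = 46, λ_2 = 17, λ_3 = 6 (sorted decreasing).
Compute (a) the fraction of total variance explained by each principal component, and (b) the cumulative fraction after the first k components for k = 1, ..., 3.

Step 1 — total variance = trace(Sigma) = Σ λ_i = 46 + 17 + 6 = 69.

Step 2 — fraction explained by component i = λ_i / Σ λ:
  PC1: 46/69 = 0.6667
  PC2: 17/69 = 0.2464
  PC3: 6/69 = 0.087

Step 3 — cumulative fraction after k components = (λ_1 + ... + λ_k) / Σ λ:
  k = 1: 46/69 = 0.6667
  k = 2: (46 + 17)/69 = 63/69 = 0.913
  k = 3: (46 + 17 + 6)/69 = 69/69 = 1

Summary (fraction, with percent):

explained: PC1 0.6667 (66.67%), PC2 0.2464 (24.64%), PC3 0.087 (8.7%);  cumulative: 0.6667, 0.913, 1


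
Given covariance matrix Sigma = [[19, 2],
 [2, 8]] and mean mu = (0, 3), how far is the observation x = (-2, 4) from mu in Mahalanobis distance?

Step 1 — centre the observation: (x - mu) = (-2, 1).

Step 2 — invert Sigma. det(Sigma) = 19·8 - (2)² = 148.
  Sigma^{-1} = (1/det) · [[d, -b], [-b, a]] = [[0.0541, -0.0135],
 [-0.0135, 0.1284]].

Step 3 — form the quadratic (x - mu)^T · Sigma^{-1} · (x - mu):
  Sigma^{-1} · (x - mu) = (-0.1216, 0.1554).
  (x - mu)^T · [Sigma^{-1} · (x - mu)] = (-2)·(-0.1216) + (1)·(0.1554) = 0.3986.

Step 4 — take square root: d = √(0.3986) ≈ 0.6314.

d(x, mu) = √(0.3986) ≈ 0.6314


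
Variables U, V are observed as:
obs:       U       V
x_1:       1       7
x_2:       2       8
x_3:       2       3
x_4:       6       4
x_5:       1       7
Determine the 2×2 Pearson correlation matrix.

Step 1 — column means:
  mean(U) = (1 + 2 + 2 + 6 + 1) / 5 = 12/5 = 2.4
  mean(V) = (7 + 8 + 3 + 4 + 7) / 5 = 29/5 = 5.8

Step 2 — sample variances and covariances s[i,j] = (1/(n-1)) · Σ_k (x_{k,i} - mean_i) · (x_{k,j} - mean_j), with n-1 = 4:
  s[U,U] = ((-1.4)·(-1.4) + (-0.4)·(-0.4) + (-0.4)·(-0.4) + (3.6)·(3.6) + (-1.4)·(-1.4)) / 4 = 17.2/4 = 4.3
  s[U,V] = ((-1.4)·(1.2) + (-0.4)·(2.2) + (-0.4)·(-2.8) + (3.6)·(-1.8) + (-1.4)·(1.2)) / 4 = -9.6/4 = -2.4
  s[V,V] = ((1.2)·(1.2) + (2.2)·(2.2) + (-2.8)·(-2.8) + (-1.8)·(-1.8) + (1.2)·(1.2)) / 4 = 18.8/4 = 4.7
  Sample standard deviations s_i = √(s[i,i]):
  s(U) = √(4.3) = 2.0736
  s(V) = √(4.7) = 2.1679

Step 3 — r_{ij} = s_{ij} / (s_i · s_j):
  r[U,U] = 1 (diagonal).
  r[U,V] = -2.4 / (2.0736 · 2.1679) = -2.4 / 4.4956 = -0.5339
  r[V,V] = 1 (diagonal).

R is symmetric with unit diagonal. Assembling:

R = [[1, -0.5339],
 [-0.5339, 1]]


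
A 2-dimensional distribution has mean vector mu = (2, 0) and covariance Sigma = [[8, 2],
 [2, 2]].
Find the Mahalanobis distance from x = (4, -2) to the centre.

Step 1 — centre the observation: (x - mu) = (2, -2).

Step 2 — invert Sigma. det(Sigma) = 8·2 - (2)² = 12.
  Sigma^{-1} = (1/det) · [[d, -b], [-b, a]] = [[0.1667, -0.1667],
 [-0.1667, 0.6667]].

Step 3 — form the quadratic (x - mu)^T · Sigma^{-1} · (x - mu):
  Sigma^{-1} · (x - mu) = (0.6667, -1.6667).
  (x - mu)^T · [Sigma^{-1} · (x - mu)] = (2)·(0.6667) + (-2)·(-1.6667) = 4.6667.

Step 4 — take square root: d = √(4.6667) ≈ 2.1602.

d(x, mu) = √(4.6667) ≈ 2.1602


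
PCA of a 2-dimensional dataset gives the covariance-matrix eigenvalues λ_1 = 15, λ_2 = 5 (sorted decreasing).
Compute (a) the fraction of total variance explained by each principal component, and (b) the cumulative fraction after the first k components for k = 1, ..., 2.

Step 1 — total variance = trace(Sigma) = Σ λ_i = 15 + 5 = 20.

Step 2 — fraction explained by component i = λ_i / Σ λ:
  PC1: 15/20 = 0.75
  PC2: 5/20 = 0.25

Step 3 — cumulative fraction after k components = (λ_1 + ... + λ_k) / Σ λ:
  k = 1: 15/20 = 0.75
  k = 2: (15 + 5)/20 = 20/20 = 1

Summary (fraction, with percent):

explained: PC1 0.75 (75%), PC2 0.25 (25%);  cumulative: 0.75, 1


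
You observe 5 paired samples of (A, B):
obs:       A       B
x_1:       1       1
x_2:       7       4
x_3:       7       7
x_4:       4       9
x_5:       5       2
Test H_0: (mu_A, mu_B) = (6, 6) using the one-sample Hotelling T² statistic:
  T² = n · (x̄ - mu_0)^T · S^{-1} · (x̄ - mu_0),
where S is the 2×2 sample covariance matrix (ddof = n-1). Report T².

Step 1 — sample mean vector:
  mean(A) = (1 + 7 + 7 + 4 + 5) / 5 = 24/5 = 4.8
  mean(B) = (1 + 4 + 7 + 9 + 2) / 5 = 23/5 = 4.6
  x̄ = (4.8, 4.6),  deviation x̄ - mu_0 = (4.8, 4.6) - (6, 6) = (-1.2, -1.4).

Step 2 — sample covariance matrix, S[i,j] = (1/(n-1)) · Σ_k (x_{k,i} - mean_i) · (x_{k,j} - mean_j), divisor n-1 = 4:
  S[A,A] = ((-3.8)·(-3.8) + (2.2)·(2.2) + (2.2)·(2.2) + (-0.8)·(-0.8) + (0.2)·(0.2)) / 4 = 24.8/4 = 6.2
  S[A,B] = ((-3.8)·(-3.6) + (2.2)·(-0.6) + (2.2)·(2.4) + (-0.8)·(4.4) + (0.2)·(-2.6)) / 4 = 13.6/4 = 3.4
  S[B,B] = ((-3.6)·(-3.6) + (-0.6)·(-0.6) + (2.4)·(2.4) + (4.4)·(4.4) + (-2.6)·(-2.6)) / 4 = 45.2/4 = 11.3
  S = [[6.2, 3.4],
 [3.4, 11.3]].

Step 3 — invert S. det(S) = 6.2·11.3 - (3.4)² = 58.5.
  S^{-1} = (1/det) · [[d, -b], [-b, a]] = [[0.1932, -0.0581],
 [-0.0581, 0.106]].

Step 4 — quadratic form (x̄ - mu_0)^T · S^{-1} · (x̄ - mu_0):
  S^{-1} · (x̄ - mu_0) = (-0.1504, -0.0786),
  (x̄ - mu_0)^T · [...] = (-1.2)·(-0.1504) + (-1.4)·(-0.0786) = 0.2906.

Step 5 — scale by n: T² = 5 · 0.2906 = 1.453.

T² ≈ 1.453


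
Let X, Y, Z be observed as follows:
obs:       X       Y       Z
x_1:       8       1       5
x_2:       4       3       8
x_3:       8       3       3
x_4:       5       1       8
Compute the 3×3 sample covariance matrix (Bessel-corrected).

Step 1 — column means:
  mean(X) = (8 + 4 + 8 + 5) / 4 = 25/4 = 6.25
  mean(Y) = (1 + 3 + 3 + 1) / 4 = 8/4 = 2
  mean(Z) = (5 + 8 + 3 + 8) / 4 = 24/4 = 6

Step 2 — sample covariance S[i,j] = (1/(n-1)) · Σ_k (x_{k,i} - mean_i) · (x_{k,j} - mean_j), with n-1 = 3.
  S[X,X] = ((1.75)·(1.75) + (-2.25)·(-2.25) + (1.75)·(1.75) + (-1.25)·(-1.25)) / 3 = 12.75/3 = 4.25
  S[X,Y] = ((1.75)·(-1) + (-2.25)·(1) + (1.75)·(1) + (-1.25)·(-1)) / 3 = -1/3 = -0.3333
  S[X,Z] = ((1.75)·(-1) + (-2.25)·(2) + (1.75)·(-3) + (-1.25)·(2)) / 3 = -14/3 = -4.6667
  S[Y,Y] = ((-1)·(-1) + (1)·(1) + (1)·(1) + (-1)·(-1)) / 3 = 4/3 = 1.3333
  S[Y,Z] = ((-1)·(-1) + (1)·(2) + (1)·(-3) + (-1)·(2)) / 3 = -2/3 = -0.6667
  S[Z,Z] = ((-1)·(-1) + (2)·(2) + (-3)·(-3) + (2)·(2)) / 3 = 18/3 = 6

S is symmetric (S[j,i] = S[i,j]). Assembling:

S = [[4.25, -0.3333, -4.6667],
 [-0.3333, 1.3333, -0.6667],
 [-4.6667, -0.6667, 6]]


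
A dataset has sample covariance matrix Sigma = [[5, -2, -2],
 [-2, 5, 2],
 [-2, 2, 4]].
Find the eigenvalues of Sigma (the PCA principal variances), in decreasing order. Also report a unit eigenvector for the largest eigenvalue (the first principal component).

Step 1 — characteristic polynomial p(λ) = det(λI - Sigma) = λ³ - tr·λ² + c_1·λ - det, where tr = trace, c_1 = sum of the principal 2×2 minors, det = det(Sigma):
  tr = 5 + 5 + 4 = 14,
  c_1 = (5·5 - (-2)²) + (5·4 - (-2)²) + (5·4 - (2)²) = 21 + 16 + 16 = 53,
  det = 5·(5·4 - (2)²) - (-2)·((-2)·4 - (2)·(-2)) + (-2)·((-2)·(2) - 5·(-2)) = 5·(16) - (-2)·(-4) + (-2)·(6) = 60.
  So p(λ) = λ³ - 14λ² + 53λ - 60.
Step 2 — look for an integer root (rational root theorem: any rational root is an integer divisor of 60). Testing λ = 3:
  p(3) = 27 - 126 + 159 - 60 = 0  ✓
  Dividing out (λ - 3): p(λ) = (λ - 3)(λ² - 11λ + 20).
Step 3 — remaining eigenvalues from the quadratic λ² - 11λ + 20 = 0:
  Δ = 11² - 4·20 = 121 - 80 = 41,  λ = (11 ± √41)/2 = (11 ± 6.4031)/2 ≈ 8.7016 or 2.2984.
  Sorted: λ_1 = 8.7016,  λ_2 = 3,  λ_3 = 2.2984  (check: sum = 14 = tr ✓).

Step 4 — unit eigenvector for λ_1 ≈ 8.7016: v spans the null space of (Sigma - λ_1 I), whose rows are
  r_1 = (-3.7016, -2, -2),  r_2 = (-2, -3.7016, 2),  r_3 = (-2, 2, -4.7016).
  v is orthogonal to every row, so take v ∝ r_1 × r_2 = ((-2)·(2) - (-2)·(-3.7016), (-2)·(-2) - (-3.7016)·(2), (-3.7016)·(-3.7016) - (-2)·(-2)) ≈ (-11.4031, 11.4031, 9.7016).
  Rescale (multiply by -1 so the first nonzero entry is positive): u = (11.4031, -11.4031, -9.7016).
  ||u|| = √((11.4031)² + (-11.4031)² + (-9.7016)²) = √(354.1828) ≈ 18.8197,  v_1 = u/||u|| ≈ (0.6059, -0.6059, -0.5155) (||v_1|| = 1).

λ_1 = 8.7016,  λ_2 = 3,  λ_3 = 2.2984;  v_1 ≈ (0.6059, -0.6059, -0.5155)


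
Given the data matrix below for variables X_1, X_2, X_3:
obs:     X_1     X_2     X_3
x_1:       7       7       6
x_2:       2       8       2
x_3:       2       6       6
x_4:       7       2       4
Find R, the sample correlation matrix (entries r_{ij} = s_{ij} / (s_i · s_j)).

Step 1 — column means:
  mean(X_1) = (7 + 2 + 2 + 7) / 4 = 18/4 = 4.5
  mean(X_2) = (7 + 8 + 6 + 2) / 4 = 23/4 = 5.75
  mean(X_3) = (6 + 2 + 6 + 4) / 4 = 18/4 = 4.5

Step 2 — sample variances and covariances s[i,j] = (1/(n-1)) · Σ_k (x_{k,i} - mean_i) · (x_{k,j} - mean_j), with n-1 = 3:
  s[X_1,X_1] = ((2.5)·(2.5) + (-2.5)·(-2.5) + (-2.5)·(-2.5) + (2.5)·(2.5)) / 3 = 25/3 = 8.3333
  s[X_1,X_2] = ((2.5)·(1.25) + (-2.5)·(2.25) + (-2.5)·(0.25) + (2.5)·(-3.75)) / 3 = -12.5/3 = -4.1667
  s[X_1,X_3] = ((2.5)·(1.5) + (-2.5)·(-2.5) + (-2.5)·(1.5) + (2.5)·(-0.5)) / 3 = 5/3 = 1.6667
  s[X_2,X_2] = ((1.25)·(1.25) + (2.25)·(2.25) + (0.25)·(0.25) + (-3.75)·(-3.75)) / 3 = 20.75/3 = 6.9167
  s[X_2,X_3] = ((1.25)·(1.5) + (2.25)·(-2.5) + (0.25)·(1.5) + (-3.75)·(-0.5)) / 3 = -1.5/3 = -0.5
  s[X_3,X_3] = ((1.5)·(1.5) + (-2.5)·(-2.5) + (1.5)·(1.5) + (-0.5)·(-0.5)) / 3 = 11/3 = 3.6667
  Sample standard deviations s_i = √(s[i,i]):
  s(X_1) = √(8.3333) = 2.8868
  s(X_2) = √(6.9167) = 2.63
  s(X_3) = √(3.6667) = 1.9149

Step 3 — r_{ij} = s_{ij} / (s_i · s_j):
  r[X_1,X_1] = 1 (diagonal).
  r[X_1,X_2] = -4.1667 / (2.8868 · 2.63) = -4.1667 / 7.592 = -0.5488
  r[X_1,X_3] = 1.6667 / (2.8868 · 1.9149) = 1.6667 / 5.5277 = 0.3015
  r[X_2,X_2] = 1 (diagonal).
  r[X_2,X_3] = -0.5 / (2.63 · 1.9149) = -0.5 / 5.036 = -0.0993
  r[X_3,X_3] = 1 (diagonal).

R is symmetric with unit diagonal. Assembling:

R = [[1, -0.5488, 0.3015],
 [-0.5488, 1, -0.0993],
 [0.3015, -0.0993, 1]]


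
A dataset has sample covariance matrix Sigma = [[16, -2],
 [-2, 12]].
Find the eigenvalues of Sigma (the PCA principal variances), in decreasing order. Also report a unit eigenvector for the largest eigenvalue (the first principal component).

Step 1 — characteristic polynomial of 2×2 Sigma:
  det(Sigma - λI) = λ² - trace · λ + det = 0.
  trace = 16 + 12 = 28, det = 16·12 - (-2)² = 188.
Step 2 — discriminant:
  Δ = trace² - 4·det = 784 - 752 = 32.
Step 3 — eigenvalues:
  λ = (trace ± √Δ)/2 = (28 ± 5.6569)/2,
  λ_1 = 16.8284,  λ_2 = 11.1716.

Step 4 — unit eigenvector for λ_1: solve (Sigma - λ_1 I)v = 0. First row:
  (16 - 16.8284)·v_x + (-2)·v_y = 0, i.e. (-0.8284)·v_x + (-2)·v_y = 0,
  so v ∝ (b, λ_1 - a) = (-2, 0.8284); multiply by -1 so the first entry is positive: u = (2, -0.8284).
  ||u|| = √((2)² + (-0.8284)²) = √(4.6863) ≈ 2.1648,
  v_1 = u/||u|| ≈ (0.9239, -0.3827) (||v_1|| = 1).

λ_1 = 16.8284,  λ_2 = 11.1716;  v_1 ≈ (0.9239, -0.3827)


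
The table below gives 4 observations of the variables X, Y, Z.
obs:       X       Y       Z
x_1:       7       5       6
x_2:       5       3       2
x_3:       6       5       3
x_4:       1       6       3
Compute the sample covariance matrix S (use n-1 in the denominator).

Step 1 — column means:
  mean(X) = (7 + 5 + 6 + 1) / 4 = 19/4 = 4.75
  mean(Y) = (5 + 3 + 5 + 6) / 4 = 19/4 = 4.75
  mean(Z) = (6 + 2 + 3 + 3) / 4 = 14/4 = 3.5

Step 2 — sample covariance S[i,j] = (1/(n-1)) · Σ_k (x_{k,i} - mean_i) · (x_{k,j} - mean_j), with n-1 = 3.
  S[X,X] = ((2.25)·(2.25) + (0.25)·(0.25) + (1.25)·(1.25) + (-3.75)·(-3.75)) / 3 = 20.75/3 = 6.9167
  S[X,Y] = ((2.25)·(0.25) + (0.25)·(-1.75) + (1.25)·(0.25) + (-3.75)·(1.25)) / 3 = -4.25/3 = -1.4167
  S[X,Z] = ((2.25)·(2.5) + (0.25)·(-1.5) + (1.25)·(-0.5) + (-3.75)·(-0.5)) / 3 = 6.5/3 = 2.1667
  S[Y,Y] = ((0.25)·(0.25) + (-1.75)·(-1.75) + (0.25)·(0.25) + (1.25)·(1.25)) / 3 = 4.75/3 = 1.5833
  S[Y,Z] = ((0.25)·(2.5) + (-1.75)·(-1.5) + (0.25)·(-0.5) + (1.25)·(-0.5)) / 3 = 2.5/3 = 0.8333
  S[Z,Z] = ((2.5)·(2.5) + (-1.5)·(-1.5) + (-0.5)·(-0.5) + (-0.5)·(-0.5)) / 3 = 9/3 = 3

S is symmetric (S[j,i] = S[i,j]). Assembling:

S = [[6.9167, -1.4167, 2.1667],
 [-1.4167, 1.5833, 0.8333],
 [2.1667, 0.8333, 3]]


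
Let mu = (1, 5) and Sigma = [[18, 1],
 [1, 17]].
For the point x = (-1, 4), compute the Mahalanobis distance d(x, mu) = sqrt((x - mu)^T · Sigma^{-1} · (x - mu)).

Step 1 — centre the observation: (x - mu) = (-2, -1).

Step 2 — invert Sigma. det(Sigma) = 18·17 - (1)² = 305.
  Sigma^{-1} = (1/det) · [[d, -b], [-b, a]] = [[0.0557, -0.0033],
 [-0.0033, 0.059]].

Step 3 — form the quadratic (x - mu)^T · Sigma^{-1} · (x - mu):
  Sigma^{-1} · (x - mu) = (-0.1082, -0.0525).
  (x - mu)^T · [Sigma^{-1} · (x - mu)] = (-2)·(-0.1082) + (-1)·(-0.0525) = 0.2689.

Step 4 — take square root: d = √(0.2689) ≈ 0.5185.

d(x, mu) = √(0.2689) ≈ 0.5185


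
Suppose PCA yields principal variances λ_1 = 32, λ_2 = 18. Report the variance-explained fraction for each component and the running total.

Step 1 — total variance = trace(Sigma) = Σ λ_i = 32 + 18 = 50.

Step 2 — fraction explained by component i = λ_i / Σ λ:
  PC1: 32/50 = 0.64
  PC2: 18/50 = 0.36

Step 3 — cumulative fraction after k components = (λ_1 + ... + λ_k) / Σ λ:
  k = 1: 32/50 = 0.64
  k = 2: (32 + 18)/50 = 50/50 = 1

Summary (fraction, with percent):

explained: PC1 0.64 (64%), PC2 0.36 (36%);  cumulative: 0.64, 1


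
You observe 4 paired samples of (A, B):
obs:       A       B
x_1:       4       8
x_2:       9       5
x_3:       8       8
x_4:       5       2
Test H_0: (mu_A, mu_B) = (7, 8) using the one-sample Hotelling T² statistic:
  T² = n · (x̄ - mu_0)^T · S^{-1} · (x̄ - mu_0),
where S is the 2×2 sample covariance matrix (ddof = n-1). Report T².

Step 1 — sample mean vector:
  mean(A) = (4 + 9 + 8 + 5) / 4 = 26/4 = 6.5
  mean(B) = (8 + 5 + 8 + 2) / 4 = 23/4 = 5.75
  x̄ = (6.5, 5.75),  deviation x̄ - mu_0 = (6.5, 5.75) - (7, 8) = (-0.5, -2.25).

Step 2 — sample covariance matrix, S[i,j] = (1/(n-1)) · Σ_k (x_{k,i} - mean_i) · (x_{k,j} - mean_j), divisor n-1 = 3:
  S[A,A] = ((-2.5)·(-2.5) + (2.5)·(2.5) + (1.5)·(1.5) + (-1.5)·(-1.5)) / 3 = 17/3 = 5.6667
  S[A,B] = ((-2.5)·(2.25) + (2.5)·(-0.75) + (1.5)·(2.25) + (-1.5)·(-3.75)) / 3 = 1.5/3 = 0.5
  S[B,B] = ((2.25)·(2.25) + (-0.75)·(-0.75) + (2.25)·(2.25) + (-3.75)·(-3.75)) / 3 = 24.75/3 = 8.25
  S = [[5.6667, 0.5],
 [0.5, 8.25]].

Step 3 — invert S. det(S) = 5.6667·8.25 - (0.5)² = 46.5.
  S^{-1} = (1/det) · [[d, -b], [-b, a]] = [[0.1774, -0.0108],
 [-0.0108, 0.1219]].

Step 4 — quadratic form (x̄ - mu_0)^T · S^{-1} · (x̄ - mu_0):
  S^{-1} · (x̄ - mu_0) = (-0.0645, -0.2688),
  (x̄ - mu_0)^T · [...] = (-0.5)·(-0.0645) + (-2.25)·(-0.2688) = 0.6371.

Step 5 — scale by n: T² = 4 · 0.6371 = 2.5484.

T² ≈ 2.5484


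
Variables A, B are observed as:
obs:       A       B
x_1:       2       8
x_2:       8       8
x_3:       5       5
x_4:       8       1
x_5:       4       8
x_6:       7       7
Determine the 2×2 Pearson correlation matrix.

Step 1 — column means:
  mean(A) = (2 + 8 + 5 + 8 + 4 + 7) / 6 = 34/6 = 5.6667
  mean(B) = (8 + 8 + 5 + 1 + 8 + 7) / 6 = 37/6 = 6.1667

Step 2 — sample variances and covariances s[i,j] = (1/(n-1)) · Σ_k (x_{k,i} - mean_i) · (x_{k,j} - mean_j), with n-1 = 5:
  s[A,A] = ((-3.6667)·(-3.6667) + (2.3333)·(2.3333) + (-0.6667)·(-0.6667) + (2.3333)·(2.3333) + (-1.6667)·(-1.6667) + (1.3333)·(1.3333)) / 5 = 29.3333/5 = 5.8667
  s[A,B] = ((-3.6667)·(1.8333) + (2.3333)·(1.8333) + (-0.6667)·(-1.1667) + (2.3333)·(-5.1667) + (-1.6667)·(1.8333) + (1.3333)·(0.8333)) / 5 = -15.6667/5 = -3.1333
  s[B,B] = ((1.8333)·(1.8333) + (1.8333)·(1.8333) + (-1.1667)·(-1.1667) + (-5.1667)·(-5.1667) + (1.8333)·(1.8333) + (0.8333)·(0.8333)) / 5 = 38.8333/5 = 7.7667
  Sample standard deviations s_i = √(s[i,i]):
  s(A) = √(5.8667) = 2.4221
  s(B) = √(7.7667) = 2.7869

Step 3 — r_{ij} = s_{ij} / (s_i · s_j):
  r[A,A] = 1 (diagonal).
  r[A,B] = -3.1333 / (2.4221 · 2.7869) = -3.1333 / 6.7501 = -0.4642
  r[B,B] = 1 (diagonal).

R is symmetric with unit diagonal. Assembling:

R = [[1, -0.4642],
 [-0.4642, 1]]


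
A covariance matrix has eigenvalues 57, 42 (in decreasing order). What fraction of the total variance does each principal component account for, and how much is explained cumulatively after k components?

Step 1 — total variance = trace(Sigma) = Σ λ_i = 57 + 42 = 99.

Step 2 — fraction explained by component i = λ_i / Σ λ:
  PC1: 57/99 = 0.5758
  PC2: 42/99 = 0.4242

Step 3 — cumulative fraction after k components = (λ_1 + ... + λ_k) / Σ λ:
  k = 1: 57/99 = 0.5758
  k = 2: (57 + 42)/99 = 99/99 = 1

Summary (fraction, with percent):

explained: PC1 0.5758 (57.58%), PC2 0.4242 (42.42%);  cumulative: 0.5758, 1


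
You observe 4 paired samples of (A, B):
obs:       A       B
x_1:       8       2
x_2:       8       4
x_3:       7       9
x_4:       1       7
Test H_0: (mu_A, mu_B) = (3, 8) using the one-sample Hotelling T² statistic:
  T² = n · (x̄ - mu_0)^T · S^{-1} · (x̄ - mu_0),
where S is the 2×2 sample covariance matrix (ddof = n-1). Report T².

Step 1 — sample mean vector:
  mean(A) = (8 + 8 + 7 + 1) / 4 = 24/4 = 6
  mean(B) = (2 + 4 + 9 + 7) / 4 = 22/4 = 5.5
  x̄ = (6, 5.5),  deviation x̄ - mu_0 = (6, 5.5) - (3, 8) = (3, -2.5).

Step 2 — sample covariance matrix, S[i,j] = (1/(n-1)) · Σ_k (x_{k,i} - mean_i) · (x_{k,j} - mean_j), divisor n-1 = 3:
  S[A,A] = ((2)·(2) + (2)·(2) + (1)·(1) + (-5)·(-5)) / 3 = 34/3 = 11.3333
  S[A,B] = ((2)·(-3.5) + (2)·(-1.5) + (1)·(3.5) + (-5)·(1.5)) / 3 = -14/3 = -4.6667
  S[B,B] = ((-3.5)·(-3.5) + (-1.5)·(-1.5) + (3.5)·(3.5) + (1.5)·(1.5)) / 3 = 29/3 = 9.6667
  S = [[11.3333, -4.6667],
 [-4.6667, 9.6667]].

Step 3 — invert S. det(S) = 11.3333·9.6667 - (-4.6667)² = 87.7778.
  S^{-1} = (1/det) · [[d, -b], [-b, a]] = [[0.1101, 0.0532],
 [0.0532, 0.1291]].

Step 4 — quadratic form (x̄ - mu_0)^T · S^{-1} · (x̄ - mu_0):
  S^{-1} · (x̄ - mu_0) = (0.1975, -0.1633),
  (x̄ - mu_0)^T · [...] = (3)·(0.1975) + (-2.5)·(-0.1633) = 1.0006.

Step 5 — scale by n: T² = 4 · 1.0006 = 4.0025.

T² ≈ 4.0025


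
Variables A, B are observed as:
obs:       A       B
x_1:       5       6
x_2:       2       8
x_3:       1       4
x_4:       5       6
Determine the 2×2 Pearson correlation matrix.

Step 1 — column means:
  mean(A) = (5 + 2 + 1 + 5) / 4 = 13/4 = 3.25
  mean(B) = (6 + 8 + 4 + 6) / 4 = 24/4 = 6

Step 2 — sample variances and covariances s[i,j] = (1/(n-1)) · Σ_k (x_{k,i} - mean_i) · (x_{k,j} - mean_j), with n-1 = 3:
  s[A,A] = ((1.75)·(1.75) + (-1.25)·(-1.25) + (-2.25)·(-2.25) + (1.75)·(1.75)) / 3 = 12.75/3 = 4.25
  s[A,B] = ((1.75)·(0) + (-1.25)·(2) + (-2.25)·(-2) + (1.75)·(0)) / 3 = 2/3 = 0.6667
  s[B,B] = ((0)·(0) + (2)·(2) + (-2)·(-2) + (0)·(0)) / 3 = 8/3 = 2.6667
  Sample standard deviations s_i = √(s[i,i]):
  s(A) = √(4.25) = 2.0616
  s(B) = √(2.6667) = 1.633

Step 3 — r_{ij} = s_{ij} / (s_i · s_j):
  r[A,A] = 1 (diagonal).
  r[A,B] = 0.6667 / (2.0616 · 1.633) = 0.6667 / 3.3665 = 0.198
  r[B,B] = 1 (diagonal).

R is symmetric with unit diagonal. Assembling:

R = [[1, 0.198],
 [0.198, 1]]


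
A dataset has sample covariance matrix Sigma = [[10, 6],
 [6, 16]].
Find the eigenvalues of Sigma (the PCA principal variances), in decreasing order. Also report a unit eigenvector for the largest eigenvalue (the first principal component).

Step 1 — characteristic polynomial of 2×2 Sigma:
  det(Sigma - λI) = λ² - trace · λ + det = 0.
  trace = 10 + 16 = 26, det = 10·16 - (6)² = 124.
Step 2 — discriminant:
  Δ = trace² - 4·det = 676 - 496 = 180.
Step 3 — eigenvalues:
  λ = (trace ± √Δ)/2 = (26 ± 13.4164)/2,
  λ_1 = 19.7082,  λ_2 = 6.2918.

Step 4 — unit eigenvector for λ_1: solve (Sigma - λ_1 I)v = 0. First row:
  (10 - 19.7082)·v_x + (6)·v_y = 0, i.e. (-9.7082)·v_x + (6)·v_y = 0,
  so v ∝ (b, λ_1 - a) = (6, 9.7082) = u.
  ||u|| = √((6)² + (9.7082)²) = √(130.2492) ≈ 11.4127,
  v_1 = u/||u|| ≈ (0.5257, 0.8507) (||v_1|| = 1).

λ_1 = 19.7082,  λ_2 = 6.2918;  v_1 ≈ (0.5257, 0.8507)


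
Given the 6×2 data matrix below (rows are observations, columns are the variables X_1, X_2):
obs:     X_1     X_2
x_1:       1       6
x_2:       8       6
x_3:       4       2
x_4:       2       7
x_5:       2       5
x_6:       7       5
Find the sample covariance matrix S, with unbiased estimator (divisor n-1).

Step 1 — column means:
  mean(X_1) = (1 + 8 + 4 + 2 + 2 + 7) / 6 = 24/6 = 4
  mean(X_2) = (6 + 6 + 2 + 7 + 5 + 5) / 6 = 31/6 = 5.1667

Step 2 — sample covariance S[i,j] = (1/(n-1)) · Σ_k (x_{k,i} - mean_i) · (x_{k,j} - mean_j), with n-1 = 5.
  S[X_1,X_1] = ((-3)·(-3) + (4)·(4) + (0)·(0) + (-2)·(-2) + (-2)·(-2) + (3)·(3)) / 5 = 42/5 = 8.4
  S[X_1,X_2] = ((-3)·(0.8333) + (4)·(0.8333) + (0)·(-3.1667) + (-2)·(1.8333) + (-2)·(-0.1667) + (3)·(-0.1667)) / 5 = -3/5 = -0.6
  S[X_2,X_2] = ((0.8333)·(0.8333) + (0.8333)·(0.8333) + (-3.1667)·(-3.1667) + (1.8333)·(1.8333) + (-0.1667)·(-0.1667) + (-0.1667)·(-0.1667)) / 5 = 14.8333/5 = 2.9667

S is symmetric (S[j,i] = S[i,j]). Assembling:

S = [[8.4, -0.6],
 [-0.6, 2.9667]]
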